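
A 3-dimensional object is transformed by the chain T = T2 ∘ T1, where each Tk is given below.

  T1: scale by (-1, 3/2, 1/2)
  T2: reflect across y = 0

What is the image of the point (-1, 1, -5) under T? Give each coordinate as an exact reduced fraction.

T1 scale by (-1, 3/2, 1/2): (-1, 1, -5) → (1, 3/2, -5/2)
T2 reflect across y = 0: (1, 3/2, -5/2) → (1, -3/2, -5/2)

T(p) = (1, -3/2, -5/2)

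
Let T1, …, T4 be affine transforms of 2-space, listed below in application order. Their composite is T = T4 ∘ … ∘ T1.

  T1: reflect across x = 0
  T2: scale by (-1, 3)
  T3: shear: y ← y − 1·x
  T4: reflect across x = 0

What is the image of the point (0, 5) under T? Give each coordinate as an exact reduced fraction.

T1 reflect across x = 0: (0, 5) → (0, 5)
T2 scale by (-1, 3): (0, 5) → (0, 15)
T3 shear: y ← y − 1·x: (0, 15) → (0, 15)
T4 reflect across x = 0: (0, 15) → (0, 15)

T(p) = (0, 15)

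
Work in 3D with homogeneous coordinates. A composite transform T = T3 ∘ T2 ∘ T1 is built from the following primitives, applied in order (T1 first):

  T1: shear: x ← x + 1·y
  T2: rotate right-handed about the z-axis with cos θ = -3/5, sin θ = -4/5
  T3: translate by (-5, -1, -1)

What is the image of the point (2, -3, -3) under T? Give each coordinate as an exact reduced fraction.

T1 shear: x ← x + 1·y: (2, -3, -3) → (-1, -3, -3)
T2 rotate right-handed about the z-axis with cos θ = -3/5, sin θ = -4/5: (-1, -3, -3) → (-9/5, 13/5, -3)
T3 translate by (-5, -1, -1): (-9/5, 13/5, -3) → (-34/5, 8/5, -4)

T(p) = (-34/5, 8/5, -4)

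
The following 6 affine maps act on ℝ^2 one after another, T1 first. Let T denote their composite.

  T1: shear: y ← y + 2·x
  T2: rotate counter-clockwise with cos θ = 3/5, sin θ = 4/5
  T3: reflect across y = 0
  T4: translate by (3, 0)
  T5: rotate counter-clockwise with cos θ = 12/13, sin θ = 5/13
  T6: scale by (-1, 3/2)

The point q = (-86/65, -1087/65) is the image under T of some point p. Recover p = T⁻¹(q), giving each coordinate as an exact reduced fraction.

T1 = [1 0 0; 2 1 0; 0 0 1]
T2·T1 = [-1 -4/5 0; 2 3/5 0; 0 0 1]
T3·…·T1 = [-1 -4/5 0; -2 -3/5 0; 0 0 1]
T4·…·T1 = [-1 -4/5 3; -2 -3/5 0; 0 0 1]
T5·…·T1 = [-2/13 -33/65 36/13; -29/13 -56/65 15/13; 0 0 1]
T6·…·T1 = [2/13 33/65 -36/13; -87/26 -84/65 45/26; 0 0 1]
det M = 3/2; M⁻¹ = [-56/65 -22/65 -9/5; 29/13 4/39 6; 0 0 1]
M⁻¹ · (-86/65, -1087/65)ᵀ = (5, 4/3)ᵀ

p = (5, 4/3)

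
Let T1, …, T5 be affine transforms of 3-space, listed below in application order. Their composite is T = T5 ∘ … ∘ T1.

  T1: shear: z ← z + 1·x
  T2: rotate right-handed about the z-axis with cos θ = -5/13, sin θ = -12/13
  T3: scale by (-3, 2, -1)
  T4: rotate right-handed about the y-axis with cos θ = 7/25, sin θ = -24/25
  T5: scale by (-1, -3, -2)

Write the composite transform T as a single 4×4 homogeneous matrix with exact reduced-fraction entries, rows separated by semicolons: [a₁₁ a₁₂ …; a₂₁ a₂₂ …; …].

T1 = [1 0 0 0; 0 1 0 0; 1 0 1 0; 0 0 0 1]
T2·T1 = [-5/13 12/13 0 0; -12/13 -5/13 0 0; 1 0 1 0; 0 0 0 1]
T3·…·T1 = [15/13 -36/13 0 0; -24/13 -10/13 0 0; -1 0 -1 0; 0 0 0 1]
T4·…·T1 = [417/325 -252/325 24/25 0; -24/13 -10/13 0 0; 269/325 -864/325 -7/25 0; 0 0 0 1]
T5·…·T1 = [-417/325 252/325 -24/25 0; 72/13 30/13 0 0; -538/325 1728/325 14/25 0; 0 0 0 1]

T = [-417/325 252/325 -24/25 0; 72/13 30/13 0 0; -538/325 1728/325 14/25 0; 0 0 0 1]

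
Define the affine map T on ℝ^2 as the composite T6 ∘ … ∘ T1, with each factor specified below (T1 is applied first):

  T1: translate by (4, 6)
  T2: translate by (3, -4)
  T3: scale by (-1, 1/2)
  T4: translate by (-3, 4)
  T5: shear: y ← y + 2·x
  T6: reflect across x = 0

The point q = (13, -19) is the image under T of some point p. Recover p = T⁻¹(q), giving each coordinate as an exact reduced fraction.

p = (3, 4)

T1 = [1 0 4; 0 1 6; 0 0 1]
T2·T1 = [1 0 7; 0 1 2; 0 0 1]
T3·…·T1 = [-1 0 -7; 0 1/2 1; 0 0 1]
T4·…·T1 = [-1 0 -10; 0 1/2 5; 0 0 1]
T5·…·T1 = [-1 0 -10; -2 1/2 -15; 0 0 1]
T6·…·T1 = [1 0 10; -2 1/2 -15; 0 0 1]
det M = 1/2; M⁻¹ = [1 0 -10; 4 2 -10; 0 0 1]
M⁻¹ · (13, -19)ᵀ = (3, 4)ᵀ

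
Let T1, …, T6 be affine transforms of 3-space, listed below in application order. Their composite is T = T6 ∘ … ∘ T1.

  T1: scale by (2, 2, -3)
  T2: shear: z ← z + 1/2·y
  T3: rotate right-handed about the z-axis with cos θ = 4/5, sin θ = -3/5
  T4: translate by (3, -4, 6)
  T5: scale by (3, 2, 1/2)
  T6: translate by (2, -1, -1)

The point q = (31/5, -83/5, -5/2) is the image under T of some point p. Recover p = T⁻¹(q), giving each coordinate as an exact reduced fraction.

T1 = [2 0 0 0; 0 2 0 0; 0 0 -3 0; 0 0 0 1]
T2·T1 = [2 0 0 0; 0 2 0 0; 0 1 -3 0; 0 0 0 1]
T3·…·T1 = [8/5 6/5 0 0; -6/5 8/5 0 0; 0 1 -3 0; 0 0 0 1]
T4·…·T1 = [8/5 6/5 0 3; -6/5 8/5 0 -4; 0 1 -3 6; 0 0 0 1]
T5·…·T1 = [24/5 18/5 0 9; -12/5 16/5 0 -8; 0 1/2 -3/2 3; 0 0 0 1]
T6·…·T1 = [24/5 18/5 0 11; -12/5 16/5 0 -9; 0 1/2 -3/2 2; 0 0 0 1]
det M = -36; M⁻¹ = [2/15 -3/20 0 -169/60; 1/10 1/5 0 7/10; 1/30 1/15 -2/3 47/30; 0 0 0 1]
M⁻¹ · (31/5, -83/5, -5/2)ᵀ = (1/2, -2, 7/3)ᵀ

p = (1/2, -2, 7/3)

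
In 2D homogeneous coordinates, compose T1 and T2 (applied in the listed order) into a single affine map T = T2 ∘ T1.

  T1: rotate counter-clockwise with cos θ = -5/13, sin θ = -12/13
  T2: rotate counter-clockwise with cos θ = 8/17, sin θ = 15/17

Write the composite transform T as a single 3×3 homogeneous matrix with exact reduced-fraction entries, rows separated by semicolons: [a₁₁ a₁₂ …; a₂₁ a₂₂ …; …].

T1 = [-5/13 12/13 0; -12/13 -5/13 0; 0 0 1]
T2·T1 = [140/221 171/221 0; -171/221 140/221 0; 0 0 1]

T = [140/221 171/221 0; -171/221 140/221 0; 0 0 1]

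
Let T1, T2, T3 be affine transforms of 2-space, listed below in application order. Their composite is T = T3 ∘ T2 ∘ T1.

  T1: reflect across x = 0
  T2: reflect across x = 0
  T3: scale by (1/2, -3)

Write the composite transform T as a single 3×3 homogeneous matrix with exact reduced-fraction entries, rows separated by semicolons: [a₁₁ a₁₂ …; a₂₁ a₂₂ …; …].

T = [1/2 0 0; 0 -3 0; 0 0 1]

T1 = [-1 0 0; 0 1 0; 0 0 1]
T2·T1 = [1 0 0; 0 1 0; 0 0 1]
T3·…·T1 = [1/2 0 0; 0 -3 0; 0 0 1]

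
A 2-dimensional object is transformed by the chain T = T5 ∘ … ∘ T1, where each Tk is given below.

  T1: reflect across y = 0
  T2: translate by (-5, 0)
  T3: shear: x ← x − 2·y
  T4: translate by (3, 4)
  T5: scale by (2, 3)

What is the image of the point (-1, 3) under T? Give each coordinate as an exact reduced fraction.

T1 reflect across y = 0: (-1, 3) → (-1, -3)
T2 translate by (-5, 0): (-1, -3) → (-6, -3)
T3 shear: x ← x − 2·y: (-6, -3) → (0, -3)
T4 translate by (3, 4): (0, -3) → (3, 1)
T5 scale by (2, 3): (3, 1) → (6, 3)

T(p) = (6, 3)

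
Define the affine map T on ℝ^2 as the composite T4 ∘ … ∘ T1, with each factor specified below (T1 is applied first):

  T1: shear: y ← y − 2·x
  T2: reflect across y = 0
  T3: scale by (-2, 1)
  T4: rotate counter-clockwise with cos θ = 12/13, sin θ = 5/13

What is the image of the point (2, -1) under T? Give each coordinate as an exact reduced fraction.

T1 shear: y ← y − 2·x: (2, -1) → (2, -5)
T2 reflect across y = 0: (2, -5) → (2, 5)
T3 scale by (-2, 1): (2, 5) → (-4, 5)
T4 rotate counter-clockwise with cos θ = 12/13, sin θ = 5/13: (-4, 5) → (-73/13, 40/13)

T(p) = (-73/13, 40/13)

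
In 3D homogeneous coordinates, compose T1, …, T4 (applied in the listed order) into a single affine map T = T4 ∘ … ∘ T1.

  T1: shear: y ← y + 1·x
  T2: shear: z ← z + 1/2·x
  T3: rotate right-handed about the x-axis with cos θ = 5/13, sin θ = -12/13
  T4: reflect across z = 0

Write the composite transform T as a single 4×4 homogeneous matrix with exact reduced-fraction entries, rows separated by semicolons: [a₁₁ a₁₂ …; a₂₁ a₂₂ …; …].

T = [1 0 0 0; 11/13 5/13 12/13 0; 19/26 12/13 -5/13 0; 0 0 0 1]

T1 = [1 0 0 0; 1 1 0 0; 0 0 1 0; 0 0 0 1]
T2·T1 = [1 0 0 0; 1 1 0 0; 1/2 0 1 0; 0 0 0 1]
T3·…·T1 = [1 0 0 0; 11/13 5/13 12/13 0; -19/26 -12/13 5/13 0; 0 0 0 1]
T4·…·T1 = [1 0 0 0; 11/13 5/13 12/13 0; 19/26 12/13 -5/13 0; 0 0 0 1]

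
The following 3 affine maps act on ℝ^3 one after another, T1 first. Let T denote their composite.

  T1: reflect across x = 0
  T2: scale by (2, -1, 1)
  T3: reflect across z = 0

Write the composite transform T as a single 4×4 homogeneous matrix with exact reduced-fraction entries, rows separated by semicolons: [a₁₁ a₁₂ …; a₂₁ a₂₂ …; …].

T = [-2 0 0 0; 0 -1 0 0; 0 0 -1 0; 0 0 0 1]

T1 = [-1 0 0 0; 0 1 0 0; 0 0 1 0; 0 0 0 1]
T2·T1 = [-2 0 0 0; 0 -1 0 0; 0 0 1 0; 0 0 0 1]
T3·…·T1 = [-2 0 0 0; 0 -1 0 0; 0 0 -1 0; 0 0 0 1]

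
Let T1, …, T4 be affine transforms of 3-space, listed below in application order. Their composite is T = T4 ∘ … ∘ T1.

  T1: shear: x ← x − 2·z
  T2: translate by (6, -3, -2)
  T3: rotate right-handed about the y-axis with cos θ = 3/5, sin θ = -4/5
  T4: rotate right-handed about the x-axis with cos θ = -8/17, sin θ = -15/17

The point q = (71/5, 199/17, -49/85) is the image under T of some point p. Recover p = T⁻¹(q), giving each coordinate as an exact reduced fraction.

p = (5, -2, -3)

T1 = [1 0 -2 0; 0 1 0 0; 0 0 1 0; 0 0 0 1]
T2·T1 = [1 0 -2 6; 0 1 0 -3; 0 0 1 -2; 0 0 0 1]
T3·…·T1 = [3/5 0 -2 26/5; 0 1 0 -3; 4/5 0 -1 18/5; 0 0 0 1]
T4·…·T1 = [3/5 0 -2 26/5; 12/17 -8/17 -15/17 78/17; -32/85 -15/17 8/17 81/85; 0 0 0 1]
det M = 1; M⁻¹ = [-1 30/17 -16/17 -2; 0 -8/17 -15/17 3; -4/5 9/17 -24/85 2; 0 0 0 1]
M⁻¹ · (71/5, 199/17, -49/85)ᵀ = (5, -2, -3)ᵀ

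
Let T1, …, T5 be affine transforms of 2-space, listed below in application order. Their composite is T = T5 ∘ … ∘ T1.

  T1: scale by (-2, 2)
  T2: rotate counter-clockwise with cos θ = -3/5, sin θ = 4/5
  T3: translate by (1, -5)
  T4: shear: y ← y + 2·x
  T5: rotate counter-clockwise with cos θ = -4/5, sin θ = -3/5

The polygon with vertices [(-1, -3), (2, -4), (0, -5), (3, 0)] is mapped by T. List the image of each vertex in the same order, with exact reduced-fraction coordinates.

image vertices: (49/25, -257/25), (47/25, -471/25), (21/5, -103/5), (-101/25, -57/25)

T1 scale by (-2, 2): (-1, -3) → (2, -6); (2, -4) → (-4, -8); (0, -5) → (0, -10); (3, 0) → (-6, 0)
T2 rotate counter-clockwise with cos θ = -3/5, sin θ = 4/5: (2, -6) → (18/5, 26/5); (-4, -8) → (44/5, 8/5); (0, -10) → (8, 6); (-6, 0) → (18/5, -24/5)
T3 translate by (1, -5): (18/5, 26/5) → (23/5, 1/5); (44/5, 8/5) → (49/5, -17/5); (8, 6) → (9, 1); (18/5, -24/5) → (23/5, -49/5)
T4 shear: y ← y + 2·x: (23/5, 1/5) → (23/5, 47/5); (49/5, -17/5) → (49/5, 81/5); (9, 1) → (9, 19); (23/5, -49/5) → (23/5, -3/5)
T5 rotate counter-clockwise with cos θ = -4/5, sin θ = -3/5: (23/5, 47/5) → (49/25, -257/25); (49/5, 81/5) → (47/25, -471/25); (9, 19) → (21/5, -103/5); (23/5, -3/5) → (-101/25, -57/25)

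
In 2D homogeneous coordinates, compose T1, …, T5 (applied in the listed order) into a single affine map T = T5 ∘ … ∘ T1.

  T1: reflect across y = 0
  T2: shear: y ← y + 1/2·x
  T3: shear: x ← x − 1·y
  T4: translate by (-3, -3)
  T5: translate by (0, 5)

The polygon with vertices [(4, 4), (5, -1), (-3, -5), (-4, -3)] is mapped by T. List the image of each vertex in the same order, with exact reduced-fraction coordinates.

T1 reflect across y = 0: (4, 4) → (4, -4); (5, -1) → (5, 1); (-3, -5) → (-3, 5); (-4, -3) → (-4, 3)
T2 shear: y ← y + 1/2·x: (4, -4) → (4, -2); (5, 1) → (5, 7/2); (-3, 5) → (-3, 7/2); (-4, 3) → (-4, 1)
T3 shear: x ← x − 1·y: (4, -2) → (6, -2); (5, 7/2) → (3/2, 7/2); (-3, 7/2) → (-13/2, 7/2); (-4, 1) → (-5, 1)
T4 translate by (-3, -3): (6, -2) → (3, -5); (3/2, 7/2) → (-3/2, 1/2); (-13/2, 7/2) → (-19/2, 1/2); (-5, 1) → (-8, -2)
T5 translate by (0, 5): (3, -5) → (3, 0); (-3/2, 1/2) → (-3/2, 11/2); (-19/2, 1/2) → (-19/2, 11/2); (-8, -2) → (-8, 3)

image vertices: (3, 0), (-3/2, 11/2), (-19/2, 11/2), (-8, 3)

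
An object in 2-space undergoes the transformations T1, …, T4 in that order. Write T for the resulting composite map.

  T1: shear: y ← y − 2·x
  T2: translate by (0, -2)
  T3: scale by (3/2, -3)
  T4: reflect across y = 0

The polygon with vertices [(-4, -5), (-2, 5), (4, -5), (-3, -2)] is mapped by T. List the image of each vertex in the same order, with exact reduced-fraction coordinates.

T1 shear: y ← y − 2·x: (-4, -5) → (-4, 3); (-2, 5) → (-2, 9); (4, -5) → (4, -13); (-3, -2) → (-3, 4)
T2 translate by (0, -2): (-4, 3) → (-4, 1); (-2, 9) → (-2, 7); (4, -13) → (4, -15); (-3, 4) → (-3, 2)
T3 scale by (3/2, -3): (-4, 1) → (-6, -3); (-2, 7) → (-3, -21); (4, -15) → (6, 45); (-3, 2) → (-9/2, -6)
T4 reflect across y = 0: (-6, -3) → (-6, 3); (-3, -21) → (-3, 21); (6, 45) → (6, -45); (-9/2, -6) → (-9/2, 6)

image vertices: (-6, 3), (-3, 21), (6, -45), (-9/2, 6)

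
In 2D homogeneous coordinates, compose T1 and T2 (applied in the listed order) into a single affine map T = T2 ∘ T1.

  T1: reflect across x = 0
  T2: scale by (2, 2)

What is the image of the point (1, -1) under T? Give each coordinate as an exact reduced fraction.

T1 reflect across x = 0: (1, -1) → (-1, -1)
T2 scale by (2, 2): (-1, -1) → (-2, -2)

T(p) = (-2, -2)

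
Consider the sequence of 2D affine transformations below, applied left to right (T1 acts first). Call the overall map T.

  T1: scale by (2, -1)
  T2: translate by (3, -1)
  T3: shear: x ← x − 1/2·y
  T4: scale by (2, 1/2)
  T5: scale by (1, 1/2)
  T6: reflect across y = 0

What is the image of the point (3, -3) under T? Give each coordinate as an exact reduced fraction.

T1 scale by (2, -1): (3, -3) → (6, 3)
T2 translate by (3, -1): (6, 3) → (9, 2)
T3 shear: x ← x − 1/2·y: (9, 2) → (8, 2)
T4 scale by (2, 1/2): (8, 2) → (16, 1)
T5 scale by (1, 1/2): (16, 1) → (16, 1/2)
T6 reflect across y = 0: (16, 1/2) → (16, -1/2)

T(p) = (16, -1/2)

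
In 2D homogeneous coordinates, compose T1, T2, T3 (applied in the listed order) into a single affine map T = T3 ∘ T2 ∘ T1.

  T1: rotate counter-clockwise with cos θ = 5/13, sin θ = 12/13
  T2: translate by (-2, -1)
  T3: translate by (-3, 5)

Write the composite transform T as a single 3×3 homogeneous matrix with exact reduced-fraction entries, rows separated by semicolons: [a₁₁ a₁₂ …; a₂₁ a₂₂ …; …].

T = [5/13 -12/13 -5; 12/13 5/13 4; 0 0 1]

T1 = [5/13 -12/13 0; 12/13 5/13 0; 0 0 1]
T2·T1 = [5/13 -12/13 -2; 12/13 5/13 -1; 0 0 1]
T3·…·T1 = [5/13 -12/13 -5; 12/13 5/13 4; 0 0 1]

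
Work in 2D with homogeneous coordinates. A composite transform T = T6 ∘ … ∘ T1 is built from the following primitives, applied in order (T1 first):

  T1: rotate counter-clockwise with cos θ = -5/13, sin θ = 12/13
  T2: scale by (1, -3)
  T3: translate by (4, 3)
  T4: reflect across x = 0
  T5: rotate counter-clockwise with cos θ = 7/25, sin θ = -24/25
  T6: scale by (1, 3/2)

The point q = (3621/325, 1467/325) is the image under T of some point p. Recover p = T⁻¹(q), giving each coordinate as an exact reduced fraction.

p = (-1, 5)

T1 = [-5/13 -12/13 0; 12/13 -5/13 0; 0 0 1]
T2·T1 = [-5/13 -12/13 0; -36/13 15/13 0; 0 0 1]
T3·…·T1 = [-5/13 -12/13 4; -36/13 15/13 3; 0 0 1]
T4·…·T1 = [5/13 12/13 -4; -36/13 15/13 3; 0 0 1]
T5·…·T1 = [-829/325 444/325 44/25; -372/325 -183/325 117/25; 0 0 1]
T6·…·T1 = [-829/325 444/325 44/25; -558/325 -549/650 351/50; 0 0 1]
det M = 9/2; M⁻¹ = [-61/325 -296/975 32/13; 124/325 -1658/2925 43/13; 0 0 1]
M⁻¹ · (3621/325, 1467/325)ᵀ = (-1, 5)ᵀ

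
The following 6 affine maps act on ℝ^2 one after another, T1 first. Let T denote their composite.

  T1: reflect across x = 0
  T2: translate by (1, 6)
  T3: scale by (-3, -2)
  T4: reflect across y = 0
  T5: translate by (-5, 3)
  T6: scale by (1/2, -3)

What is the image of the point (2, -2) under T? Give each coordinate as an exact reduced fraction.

T(p) = (-1, -33)

T1 reflect across x = 0: (2, -2) → (-2, -2)
T2 translate by (1, 6): (-2, -2) → (-1, 4)
T3 scale by (-3, -2): (-1, 4) → (3, -8)
T4 reflect across y = 0: (3, -8) → (3, 8)
T5 translate by (-5, 3): (3, 8) → (-2, 11)
T6 scale by (1/2, -3): (-2, 11) → (-1, -33)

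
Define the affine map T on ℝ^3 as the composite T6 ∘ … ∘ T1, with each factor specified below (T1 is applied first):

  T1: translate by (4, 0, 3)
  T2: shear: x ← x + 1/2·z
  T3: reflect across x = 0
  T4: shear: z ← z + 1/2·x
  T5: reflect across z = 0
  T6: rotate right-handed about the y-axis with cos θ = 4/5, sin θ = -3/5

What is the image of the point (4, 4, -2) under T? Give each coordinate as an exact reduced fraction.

T(p) = (-35/4, 4, -5/2)

T1 translate by (4, 0, 3): (4, 4, -2) → (8, 4, 1)
T2 shear: x ← x + 1/2·z: (8, 4, 1) → (17/2, 4, 1)
T3 reflect across x = 0: (17/2, 4, 1) → (-17/2, 4, 1)
T4 shear: z ← z + 1/2·x: (-17/2, 4, 1) → (-17/2, 4, -13/4)
T5 reflect across z = 0: (-17/2, 4, -13/4) → (-17/2, 4, 13/4)
T6 rotate right-handed about the y-axis with cos θ = 4/5, sin θ = -3/5: (-17/2, 4, 13/4) → (-35/4, 4, -5/2)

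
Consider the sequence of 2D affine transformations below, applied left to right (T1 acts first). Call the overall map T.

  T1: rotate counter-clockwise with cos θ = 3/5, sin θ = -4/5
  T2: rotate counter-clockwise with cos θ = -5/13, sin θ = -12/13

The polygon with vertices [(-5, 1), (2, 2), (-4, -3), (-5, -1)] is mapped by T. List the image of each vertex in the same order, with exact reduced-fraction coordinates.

image vertices: (331/65, 17/65), (-94/65, -158/65), (204/65, 253/65), (23/5, 11/5)

T1 rotate counter-clockwise with cos θ = 3/5, sin θ = -4/5: (-5, 1) → (-11/5, 23/5); (2, 2) → (14/5, -2/5); (-4, -3) → (-24/5, 7/5); (-5, -1) → (-19/5, 17/5)
T2 rotate counter-clockwise with cos θ = -5/13, sin θ = -12/13: (-11/5, 23/5) → (331/65, 17/65); (14/5, -2/5) → (-94/65, -158/65); (-24/5, 7/5) → (204/65, 253/65); (-19/5, 17/5) → (23/5, 11/5)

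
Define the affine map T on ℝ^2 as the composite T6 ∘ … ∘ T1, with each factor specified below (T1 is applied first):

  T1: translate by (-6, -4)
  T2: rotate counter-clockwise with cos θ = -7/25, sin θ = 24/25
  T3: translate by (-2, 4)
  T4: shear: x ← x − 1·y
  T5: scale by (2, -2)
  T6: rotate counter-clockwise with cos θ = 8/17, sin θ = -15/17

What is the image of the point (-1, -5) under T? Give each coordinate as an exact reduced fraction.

T1 translate by (-6, -4): (-1, -5) → (-7, -9)
T2 rotate counter-clockwise with cos θ = -7/25, sin θ = 24/25: (-7, -9) → (53/5, -21/5)
T3 translate by (-2, 4): (53/5, -21/5) → (43/5, -1/5)
T4 shear: x ← x − 1·y: (43/5, -1/5) → (44/5, -1/5)
T5 scale by (2, -2): (44/5, -1/5) → (88/5, 2/5)
T6 rotate counter-clockwise with cos θ = 8/17, sin θ = -15/17: (88/5, 2/5) → (734/85, -1304/85)

T(p) = (734/85, -1304/85)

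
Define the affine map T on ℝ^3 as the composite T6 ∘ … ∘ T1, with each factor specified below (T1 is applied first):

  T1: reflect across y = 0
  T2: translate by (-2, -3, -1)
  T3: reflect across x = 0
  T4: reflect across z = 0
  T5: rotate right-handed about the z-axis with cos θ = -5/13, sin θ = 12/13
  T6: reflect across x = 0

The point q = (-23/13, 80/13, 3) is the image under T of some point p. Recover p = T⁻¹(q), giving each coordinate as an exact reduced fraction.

T1 = [1 0 0 0; 0 -1 0 0; 0 0 1 0; 0 0 0 1]
T2·T1 = [1 0 0 -2; 0 -1 0 -3; 0 0 1 -1; 0 0 0 1]
T3·…·T1 = [-1 0 0 2; 0 -1 0 -3; 0 0 1 -1; 0 0 0 1]
T4·…·T1 = [-1 0 0 2; 0 -1 0 -3; 0 0 -1 1; 0 0 0 1]
T5·…·T1 = [5/13 12/13 0 2; -12/13 5/13 0 3; 0 0 -1 1; 0 0 0 1]
T6·…·T1 = [-5/13 -12/13 0 -2; -12/13 5/13 0 3; 0 0 -1 1; 0 0 0 1]
det M = 1; M⁻¹ = [-5/13 -12/13 0 2; -12/13 5/13 0 -3; 0 0 -1 1; 0 0 0 1]
M⁻¹ · (-23/13, 80/13, 3)ᵀ = (-3, 1, -2)ᵀ

p = (-3, 1, -2)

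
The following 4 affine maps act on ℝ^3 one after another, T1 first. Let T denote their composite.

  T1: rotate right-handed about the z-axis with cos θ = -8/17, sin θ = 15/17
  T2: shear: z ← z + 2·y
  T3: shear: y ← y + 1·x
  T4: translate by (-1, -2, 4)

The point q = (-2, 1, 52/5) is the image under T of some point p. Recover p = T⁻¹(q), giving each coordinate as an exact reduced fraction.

p = (4, -1, -8/5)

T1 = [-8/17 -15/17 0 0; 15/17 -8/17 0 0; 0 0 1 0; 0 0 0 1]
T2·T1 = [-8/17 -15/17 0 0; 15/17 -8/17 0 0; 30/17 -16/17 1 0; 0 0 0 1]
T3·…·T1 = [-8/17 -15/17 0 0; 7/17 -23/17 0 0; 30/17 -16/17 1 0; 0 0 0 1]
T4·…·T1 = [-8/17 -15/17 0 -1; 7/17 -23/17 0 -2; 30/17 -16/17 1 4; 0 0 0 1]
det M = 1; M⁻¹ = [-23/17 15/17 0 7/17; -7/17 -8/17 0 -23/17; 2 -2 1 -6; 0 0 0 1]
M⁻¹ · (-2, 1, 52/5)ᵀ = (4, -1, -8/5)ᵀ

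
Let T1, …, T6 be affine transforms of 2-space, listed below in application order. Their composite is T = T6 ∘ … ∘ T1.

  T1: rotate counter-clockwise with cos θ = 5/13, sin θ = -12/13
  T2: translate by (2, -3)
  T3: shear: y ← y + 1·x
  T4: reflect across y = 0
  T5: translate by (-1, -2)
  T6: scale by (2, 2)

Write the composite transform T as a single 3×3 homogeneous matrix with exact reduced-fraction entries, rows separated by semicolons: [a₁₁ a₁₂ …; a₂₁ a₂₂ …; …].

T1 = [5/13 12/13 0; -12/13 5/13 0; 0 0 1]
T2·T1 = [5/13 12/13 2; -12/13 5/13 -3; 0 0 1]
T3·…·T1 = [5/13 12/13 2; -7/13 17/13 -1; 0 0 1]
T4·…·T1 = [5/13 12/13 2; 7/13 -17/13 1; 0 0 1]
T5·…·T1 = [5/13 12/13 1; 7/13 -17/13 -1; 0 0 1]
T6·…·T1 = [10/13 24/13 2; 14/13 -34/13 -2; 0 0 1]

T = [10/13 24/13 2; 14/13 -34/13 -2; 0 0 1]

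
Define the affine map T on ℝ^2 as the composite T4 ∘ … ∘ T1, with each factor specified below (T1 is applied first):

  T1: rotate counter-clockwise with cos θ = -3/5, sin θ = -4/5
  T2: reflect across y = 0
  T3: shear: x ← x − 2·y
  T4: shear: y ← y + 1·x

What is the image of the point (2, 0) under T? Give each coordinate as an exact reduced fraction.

T(p) = (-22/5, -14/5)

T1 rotate counter-clockwise with cos θ = -3/5, sin θ = -4/5: (2, 0) → (-6/5, -8/5)
T2 reflect across y = 0: (-6/5, -8/5) → (-6/5, 8/5)
T3 shear: x ← x − 2·y: (-6/5, 8/5) → (-22/5, 8/5)
T4 shear: y ← y + 1·x: (-22/5, 8/5) → (-22/5, -14/5)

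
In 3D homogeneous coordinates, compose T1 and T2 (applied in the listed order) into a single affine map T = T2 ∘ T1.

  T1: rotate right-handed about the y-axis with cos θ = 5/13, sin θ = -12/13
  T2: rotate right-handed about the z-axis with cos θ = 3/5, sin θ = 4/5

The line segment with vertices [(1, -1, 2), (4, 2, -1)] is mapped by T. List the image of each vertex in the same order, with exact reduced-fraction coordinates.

T1 rotate right-handed about the y-axis with cos θ = 5/13, sin θ = -12/13: (1, -1, 2) → (-19/13, -1, 22/13); (4, 2, -1) → (32/13, 2, 43/13)
T2 rotate right-handed about the z-axis with cos θ = 3/5, sin θ = 4/5: (-19/13, -1, 22/13) → (-1/13, -23/13, 22/13); (32/13, 2, 43/13) → (-8/65, 206/65, 43/13)

image vertices: (-1/13, -23/13, 22/13), (-8/65, 206/65, 43/13)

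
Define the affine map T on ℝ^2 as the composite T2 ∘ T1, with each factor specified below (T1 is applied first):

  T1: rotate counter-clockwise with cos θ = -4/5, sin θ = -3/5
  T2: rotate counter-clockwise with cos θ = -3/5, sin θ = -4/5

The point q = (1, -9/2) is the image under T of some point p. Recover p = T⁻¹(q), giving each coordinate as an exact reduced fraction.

p = (-9/2, -1)

T1 = [-4/5 3/5 0; -3/5 -4/5 0; 0 0 1]
T2·T1 = [0 -1 0; 1 0 0; 0 0 1]
det M = 1; M⁻¹ = [0 1 0; -1 0 0; 0 0 1]
M⁻¹ · (1, -9/2)ᵀ = (-9/2, -1)ᵀ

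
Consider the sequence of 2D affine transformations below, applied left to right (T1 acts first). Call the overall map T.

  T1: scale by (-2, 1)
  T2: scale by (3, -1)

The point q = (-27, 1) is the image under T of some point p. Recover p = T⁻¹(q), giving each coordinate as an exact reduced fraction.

p = (9/2, -1)

T1 = [-2 0 0; 0 1 0; 0 0 1]
T2·T1 = [-6 0 0; 0 -1 0; 0 0 1]
det M = 6; M⁻¹ = [-1/6 0 0; 0 -1 0; 0 0 1]
M⁻¹ · (-27, 1)ᵀ = (9/2, -1)ᵀ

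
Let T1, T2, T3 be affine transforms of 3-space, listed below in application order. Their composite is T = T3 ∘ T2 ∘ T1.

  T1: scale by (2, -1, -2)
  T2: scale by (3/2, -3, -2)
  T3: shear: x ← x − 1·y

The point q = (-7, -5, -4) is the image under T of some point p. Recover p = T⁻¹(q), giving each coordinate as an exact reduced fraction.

T1 = [2 0 0 0; 0 -1 0 0; 0 0 -2 0; 0 0 0 1]
T2·T1 = [3 0 0 0; 0 3 0 0; 0 0 4 0; 0 0 0 1]
T3·…·T1 = [3 -3 0 0; 0 3 0 0; 0 0 4 0; 0 0 0 1]
det M = 36; M⁻¹ = [1/3 1/3 0 0; 0 1/3 0 0; 0 0 1/4 0; 0 0 0 1]
M⁻¹ · (-7, -5, -4)ᵀ = (-4, -5/3, -1)ᵀ

p = (-4, -5/3, -1)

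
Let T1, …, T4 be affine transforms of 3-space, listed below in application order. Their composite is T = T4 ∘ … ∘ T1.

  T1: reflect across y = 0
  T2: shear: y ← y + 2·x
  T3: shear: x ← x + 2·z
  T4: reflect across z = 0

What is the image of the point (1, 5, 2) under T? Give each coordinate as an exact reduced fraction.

T(p) = (5, -3, -2)

T1 reflect across y = 0: (1, 5, 2) → (1, -5, 2)
T2 shear: y ← y + 2·x: (1, -5, 2) → (1, -3, 2)
T3 shear: x ← x + 2·z: (1, -3, 2) → (5, -3, 2)
T4 reflect across z = 0: (5, -3, 2) → (5, -3, -2)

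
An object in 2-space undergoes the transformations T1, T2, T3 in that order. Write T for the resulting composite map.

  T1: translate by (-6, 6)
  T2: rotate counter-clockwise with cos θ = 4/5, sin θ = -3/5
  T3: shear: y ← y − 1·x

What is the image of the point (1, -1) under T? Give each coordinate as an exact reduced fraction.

T1 translate by (-6, 6): (1, -1) → (-5, 5)
T2 rotate counter-clockwise with cos θ = 4/5, sin θ = -3/5: (-5, 5) → (-1, 7)
T3 shear: y ← y − 1·x: (-1, 7) → (-1, 8)

T(p) = (-1, 8)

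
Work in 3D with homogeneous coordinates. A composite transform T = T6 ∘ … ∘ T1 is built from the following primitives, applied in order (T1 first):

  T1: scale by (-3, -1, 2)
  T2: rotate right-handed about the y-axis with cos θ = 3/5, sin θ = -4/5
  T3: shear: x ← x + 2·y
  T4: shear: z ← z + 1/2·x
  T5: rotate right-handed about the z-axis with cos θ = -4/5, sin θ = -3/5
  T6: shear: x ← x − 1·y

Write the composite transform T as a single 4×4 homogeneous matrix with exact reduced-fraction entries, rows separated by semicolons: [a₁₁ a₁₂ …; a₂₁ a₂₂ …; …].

T1 = [-3 0 0 0; 0 -1 0 0; 0 0 2 0; 0 0 0 1]
T2·T1 = [-9/5 0 -8/5 0; 0 -1 0 0; -12/5 0 6/5 0; 0 0 0 1]
T3·…·T1 = [-9/5 -2 -8/5 0; 0 -1 0 0; -12/5 0 6/5 0; 0 0 0 1]
T4·…·T1 = [-9/5 -2 -8/5 0; 0 -1 0 0; -33/10 -1 2/5 0; 0 0 0 1]
T5·…·T1 = [36/25 1 32/25 0; 27/25 2 24/25 0; -33/10 -1 2/5 0; 0 0 0 1]
T6·…·T1 = [9/25 -1 8/25 0; 27/25 2 24/25 0; -33/10 -1 2/5 0; 0 0 0 1]

T = [9/25 -1 8/25 0; 27/25 2 24/25 0; -33/10 -1 2/5 0; 0 0 0 1]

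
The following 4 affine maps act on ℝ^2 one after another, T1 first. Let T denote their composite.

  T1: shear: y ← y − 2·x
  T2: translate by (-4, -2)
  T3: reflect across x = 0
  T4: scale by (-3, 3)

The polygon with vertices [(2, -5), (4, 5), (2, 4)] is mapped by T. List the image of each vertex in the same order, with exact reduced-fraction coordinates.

image vertices: (-6, -33), (0, -15), (-6, -6)

T1 shear: y ← y − 2·x: (2, -5) → (2, -9); (4, 5) → (4, -3); (2, 4) → (2, 0)
T2 translate by (-4, -2): (2, -9) → (-2, -11); (4, -3) → (0, -5); (2, 0) → (-2, -2)
T3 reflect across x = 0: (-2, -11) → (2, -11); (0, -5) → (0, -5); (-2, -2) → (2, -2)
T4 scale by (-3, 3): (2, -11) → (-6, -33); (0, -5) → (0, -15); (2, -2) → (-6, -6)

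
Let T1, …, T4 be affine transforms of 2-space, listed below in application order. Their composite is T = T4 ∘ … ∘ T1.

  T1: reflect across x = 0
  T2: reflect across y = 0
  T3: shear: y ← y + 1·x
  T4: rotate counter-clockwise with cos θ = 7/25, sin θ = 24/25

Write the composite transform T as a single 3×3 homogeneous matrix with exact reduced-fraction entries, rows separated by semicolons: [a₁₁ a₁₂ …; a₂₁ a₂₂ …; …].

T1 = [-1 0 0; 0 1 0; 0 0 1]
T2·T1 = [-1 0 0; 0 -1 0; 0 0 1]
T3·…·T1 = [-1 0 0; -1 -1 0; 0 0 1]
T4·…·T1 = [17/25 24/25 0; -31/25 -7/25 0; 0 0 1]

T = [17/25 24/25 0; -31/25 -7/25 0; 0 0 1]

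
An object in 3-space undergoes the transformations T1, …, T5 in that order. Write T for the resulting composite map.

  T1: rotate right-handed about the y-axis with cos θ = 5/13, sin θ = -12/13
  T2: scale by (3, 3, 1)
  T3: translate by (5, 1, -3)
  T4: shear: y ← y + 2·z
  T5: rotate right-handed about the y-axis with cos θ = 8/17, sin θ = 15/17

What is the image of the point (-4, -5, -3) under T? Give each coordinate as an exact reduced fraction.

T(p) = (-626/221, -386/13, -2511/221)

T1 rotate right-handed about the y-axis with cos θ = 5/13, sin θ = -12/13: (-4, -5, -3) → (16/13, -5, -63/13)
T2 scale by (3, 3, 1): (16/13, -5, -63/13) → (48/13, -15, -63/13)
T3 translate by (5, 1, -3): (48/13, -15, -63/13) → (113/13, -14, -102/13)
T4 shear: y ← y + 2·z: (113/13, -14, -102/13) → (113/13, -386/13, -102/13)
T5 rotate right-handed about the y-axis with cos θ = 8/17, sin θ = 15/17: (113/13, -386/13, -102/13) → (-626/221, -386/13, -2511/221)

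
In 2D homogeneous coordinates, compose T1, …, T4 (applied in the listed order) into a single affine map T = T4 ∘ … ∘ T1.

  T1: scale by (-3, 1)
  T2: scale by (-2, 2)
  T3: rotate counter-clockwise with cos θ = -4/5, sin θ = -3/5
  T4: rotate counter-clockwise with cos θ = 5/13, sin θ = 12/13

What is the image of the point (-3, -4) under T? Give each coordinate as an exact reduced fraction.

T1 scale by (-3, 1): (-3, -4) → (9, -4)
T2 scale by (-2, 2): (9, -4) → (-18, -8)
T3 rotate counter-clockwise with cos θ = -4/5, sin θ = -3/5: (-18, -8) → (48/5, 86/5)
T4 rotate counter-clockwise with cos θ = 5/13, sin θ = 12/13: (48/5, 86/5) → (-792/65, 1006/65)

T(p) = (-792/65, 1006/65)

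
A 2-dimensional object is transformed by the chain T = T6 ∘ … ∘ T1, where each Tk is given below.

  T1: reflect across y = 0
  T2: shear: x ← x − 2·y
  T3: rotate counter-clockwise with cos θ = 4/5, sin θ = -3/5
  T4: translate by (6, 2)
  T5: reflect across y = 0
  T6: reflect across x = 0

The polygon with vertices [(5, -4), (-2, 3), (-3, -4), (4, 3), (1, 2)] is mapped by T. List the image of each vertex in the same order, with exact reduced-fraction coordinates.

image vertices: (-6, -7), (-37/5, 14/5), (2/5, -59/5), (-61/5, 32/5), (-44/5, 13/5)

T1 reflect across y = 0: (5, -4) → (5, 4); (-2, 3) → (-2, -3); (-3, -4) → (-3, 4); (4, 3) → (4, -3); (1, 2) → (1, -2)
T2 shear: x ← x − 2·y: (5, 4) → (-3, 4); (-2, -3) → (4, -3); (-3, 4) → (-11, 4); (4, -3) → (10, -3); (1, -2) → (5, -2)
T3 rotate counter-clockwise with cos θ = 4/5, sin θ = -3/5: (-3, 4) → (0, 5); (4, -3) → (7/5, -24/5); (-11, 4) → (-32/5, 49/5); (10, -3) → (31/5, -42/5); (5, -2) → (14/5, -23/5)
T4 translate by (6, 2): (0, 5) → (6, 7); (7/5, -24/5) → (37/5, -14/5); (-32/5, 49/5) → (-2/5, 59/5); (31/5, -42/5) → (61/5, -32/5); (14/5, -23/5) → (44/5, -13/5)
T5 reflect across y = 0: (6, 7) → (6, -7); (37/5, -14/5) → (37/5, 14/5); (-2/5, 59/5) → (-2/5, -59/5); (61/5, -32/5) → (61/5, 32/5); (44/5, -13/5) → (44/5, 13/5)
T6 reflect across x = 0: (6, -7) → (-6, -7); (37/5, 14/5) → (-37/5, 14/5); (-2/5, -59/5) → (2/5, -59/5); (61/5, 32/5) → (-61/5, 32/5); (44/5, 13/5) → (-44/5, 13/5)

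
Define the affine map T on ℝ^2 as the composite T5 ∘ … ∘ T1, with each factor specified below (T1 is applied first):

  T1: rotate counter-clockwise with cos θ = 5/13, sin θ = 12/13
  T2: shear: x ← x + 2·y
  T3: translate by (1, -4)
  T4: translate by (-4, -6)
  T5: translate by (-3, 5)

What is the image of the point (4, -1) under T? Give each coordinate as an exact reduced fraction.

T(p) = (40/13, -22/13)

T1 rotate counter-clockwise with cos θ = 5/13, sin θ = 12/13: (4, -1) → (32/13, 43/13)
T2 shear: x ← x + 2·y: (32/13, 43/13) → (118/13, 43/13)
T3 translate by (1, -4): (118/13, 43/13) → (131/13, -9/13)
T4 translate by (-4, -6): (131/13, -9/13) → (79/13, -87/13)
T5 translate by (-3, 5): (79/13, -87/13) → (40/13, -22/13)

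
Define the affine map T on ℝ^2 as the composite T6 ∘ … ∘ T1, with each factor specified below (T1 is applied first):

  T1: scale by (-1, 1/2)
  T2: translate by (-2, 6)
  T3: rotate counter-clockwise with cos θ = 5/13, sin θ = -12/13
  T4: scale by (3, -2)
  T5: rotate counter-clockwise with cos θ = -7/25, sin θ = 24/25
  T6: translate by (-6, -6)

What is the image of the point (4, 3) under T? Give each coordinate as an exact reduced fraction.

T1 scale by (-1, 1/2): (4, 3) → (-4, 3/2)
T2 translate by (-2, 6): (-4, 3/2) → (-6, 15/2)
T3 rotate counter-clockwise with cos θ = 5/13, sin θ = -12/13: (-6, 15/2) → (60/13, 219/26)
T4 scale by (3, -2): (60/13, 219/26) → (180/13, -219/13)
T5 rotate counter-clockwise with cos θ = -7/25, sin θ = 24/25: (180/13, -219/13) → (3996/325, 5853/325)
T6 translate by (-6, -6): (3996/325, 5853/325) → (2046/325, 3903/325)

T(p) = (2046/325, 3903/325)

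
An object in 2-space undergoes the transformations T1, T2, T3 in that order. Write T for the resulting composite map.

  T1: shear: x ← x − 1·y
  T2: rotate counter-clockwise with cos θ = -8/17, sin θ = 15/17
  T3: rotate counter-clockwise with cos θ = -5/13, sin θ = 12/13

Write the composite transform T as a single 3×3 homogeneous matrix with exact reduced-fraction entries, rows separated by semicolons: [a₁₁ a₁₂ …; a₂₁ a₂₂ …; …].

T1 = [1 -1 0; 0 1 0; 0 0 1]
T2·T1 = [-8/17 -7/17 0; 15/17 -23/17 0; 0 0 1]
T3·…·T1 = [-140/221 311/221 0; -171/221 31/221 0; 0 0 1]

T = [-140/221 311/221 0; -171/221 31/221 0; 0 0 1]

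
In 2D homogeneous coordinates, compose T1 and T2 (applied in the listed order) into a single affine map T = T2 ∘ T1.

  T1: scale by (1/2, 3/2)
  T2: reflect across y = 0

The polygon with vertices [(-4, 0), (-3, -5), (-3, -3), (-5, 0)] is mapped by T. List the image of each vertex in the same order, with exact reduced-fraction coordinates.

image vertices: (-2, 0), (-3/2, 15/2), (-3/2, 9/2), (-5/2, 0)

T1 scale by (1/2, 3/2): (-4, 0) → (-2, 0); (-3, -5) → (-3/2, -15/2); (-3, -3) → (-3/2, -9/2); (-5, 0) → (-5/2, 0)
T2 reflect across y = 0: (-2, 0) → (-2, 0); (-3/2, -15/2) → (-3/2, 15/2); (-3/2, -9/2) → (-3/2, 9/2); (-5/2, 0) → (-5/2, 0)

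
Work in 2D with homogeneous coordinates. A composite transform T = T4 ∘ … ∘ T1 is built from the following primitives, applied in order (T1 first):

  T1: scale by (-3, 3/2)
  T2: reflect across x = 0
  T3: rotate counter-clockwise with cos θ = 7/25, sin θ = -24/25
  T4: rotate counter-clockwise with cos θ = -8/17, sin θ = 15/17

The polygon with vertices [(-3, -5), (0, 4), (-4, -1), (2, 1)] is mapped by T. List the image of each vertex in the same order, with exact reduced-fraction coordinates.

T1 scale by (-3, 3/2): (-3, -5) → (9, -15/2); (0, 4) → (0, 6); (-4, -1) → (12, -3/2); (2, 1) → (-6, 3/2)
T2 reflect across x = 0: (9, -15/2) → (-9, -15/2); (0, 6) → (0, 6); (12, -3/2) → (-12, -3/2); (-6, 3/2) → (6, 3/2)
T3 rotate counter-clockwise with cos θ = 7/25, sin θ = -24/25: (-9, -15/2) → (-243/25, 327/50); (0, 6) → (144/25, 42/25); (-12, -3/2) → (-24/5, 111/10); (6, 3/2) → (78/25, -267/50)
T4 rotate counter-clockwise with cos θ = -8/17, sin θ = 15/17: (-243/25, 327/50) → (-1017/850, -4953/425); (144/25, 42/25) → (-1782/425, 1824/425); (-24/5, 111/10) → (-1281/170, -804/85); (78/25, -267/50) → (2757/850, 2238/425)

image vertices: (-1017/850, -4953/425), (-1782/425, 1824/425), (-1281/170, -804/85), (2757/850, 2238/425)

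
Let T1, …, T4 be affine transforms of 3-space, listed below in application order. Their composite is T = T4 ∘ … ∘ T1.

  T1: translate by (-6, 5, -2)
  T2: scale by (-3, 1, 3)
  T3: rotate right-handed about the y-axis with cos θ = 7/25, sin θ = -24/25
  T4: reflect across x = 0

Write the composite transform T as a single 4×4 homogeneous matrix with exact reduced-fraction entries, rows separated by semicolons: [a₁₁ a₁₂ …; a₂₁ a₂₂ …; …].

T = [21/25 0 72/25 -54/5; 0 1 0 5; -72/25 0 21/25 78/5; 0 0 0 1]

T1 = [1 0 0 -6; 0 1 0 5; 0 0 1 -2; 0 0 0 1]
T2·T1 = [-3 0 0 18; 0 1 0 5; 0 0 3 -6; 0 0 0 1]
T3·…·T1 = [-21/25 0 -72/25 54/5; 0 1 0 5; -72/25 0 21/25 78/5; 0 0 0 1]
T4·…·T1 = [21/25 0 72/25 -54/5; 0 1 0 5; -72/25 0 21/25 78/5; 0 0 0 1]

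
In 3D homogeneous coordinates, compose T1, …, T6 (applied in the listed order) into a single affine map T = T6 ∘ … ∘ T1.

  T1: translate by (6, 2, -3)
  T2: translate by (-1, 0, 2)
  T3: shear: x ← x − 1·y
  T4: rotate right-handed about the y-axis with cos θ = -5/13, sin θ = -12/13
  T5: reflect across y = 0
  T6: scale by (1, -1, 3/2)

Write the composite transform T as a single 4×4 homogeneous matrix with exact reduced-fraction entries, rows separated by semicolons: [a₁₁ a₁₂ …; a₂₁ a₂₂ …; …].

T = [-5/13 5/13 -12/13 -3/13; 0 1 0 2; 18/13 -18/13 -15/26 123/26; 0 0 0 1]

T1 = [1 0 0 6; 0 1 0 2; 0 0 1 -3; 0 0 0 1]
T2·T1 = [1 0 0 5; 0 1 0 2; 0 0 1 -1; 0 0 0 1]
T3·…·T1 = [1 -1 0 3; 0 1 0 2; 0 0 1 -1; 0 0 0 1]
T4·…·T1 = [-5/13 5/13 -12/13 -3/13; 0 1 0 2; 12/13 -12/13 -5/13 41/13; 0 0 0 1]
T5·…·T1 = [-5/13 5/13 -12/13 -3/13; 0 -1 0 -2; 12/13 -12/13 -5/13 41/13; 0 0 0 1]
T6·…·T1 = [-5/13 5/13 -12/13 -3/13; 0 1 0 2; 18/13 -18/13 -15/26 123/26; 0 0 0 1]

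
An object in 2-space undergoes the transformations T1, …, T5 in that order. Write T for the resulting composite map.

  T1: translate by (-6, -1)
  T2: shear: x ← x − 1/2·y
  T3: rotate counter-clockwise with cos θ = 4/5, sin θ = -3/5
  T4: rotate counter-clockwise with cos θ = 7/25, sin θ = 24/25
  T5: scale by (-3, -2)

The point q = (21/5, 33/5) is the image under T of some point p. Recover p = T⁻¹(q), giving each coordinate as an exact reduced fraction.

T1 = [1 0 -6; 0 1 -1; 0 0 1]
T2·T1 = [1 -1/2 -11/2; 0 1 -1; 0 0 1]
T3·…·T1 = [4/5 1/5 -5; -3/5 11/10 5/2; 0 0 1]
T4·…·T1 = [4/5 -1 -19/5; 3/5 1/2 -41/10; 0 0 1]
T5·…·T1 = [-12/5 3 57/5; -6/5 -1 41/5; 0 0 1]
det M = 6; M⁻¹ = [-1/6 -1/2 6; 1/5 -2/5 1; 0 0 1]
M⁻¹ · (21/5, 33/5)ᵀ = (2, -4/5)ᵀ

p = (2, -4/5)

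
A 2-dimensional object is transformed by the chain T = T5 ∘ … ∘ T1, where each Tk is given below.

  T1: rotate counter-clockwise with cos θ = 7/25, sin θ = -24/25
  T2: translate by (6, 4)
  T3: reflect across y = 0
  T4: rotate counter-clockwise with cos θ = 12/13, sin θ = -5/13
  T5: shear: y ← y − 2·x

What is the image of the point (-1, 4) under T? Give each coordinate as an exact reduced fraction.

T1 rotate counter-clockwise with cos θ = 7/25, sin θ = -24/25: (-1, 4) → (89/25, 52/25)
T2 translate by (6, 4): (89/25, 52/25) → (239/25, 152/25)
T3 reflect across y = 0: (239/25, 152/25) → (239/25, -152/25)
T4 rotate counter-clockwise with cos θ = 12/13, sin θ = -5/13: (239/25, -152/25) → (2108/325, -3019/325)
T5 shear: y ← y − 2·x: (2108/325, -3019/325) → (2108/325, -1447/65)

T(p) = (2108/325, -1447/65)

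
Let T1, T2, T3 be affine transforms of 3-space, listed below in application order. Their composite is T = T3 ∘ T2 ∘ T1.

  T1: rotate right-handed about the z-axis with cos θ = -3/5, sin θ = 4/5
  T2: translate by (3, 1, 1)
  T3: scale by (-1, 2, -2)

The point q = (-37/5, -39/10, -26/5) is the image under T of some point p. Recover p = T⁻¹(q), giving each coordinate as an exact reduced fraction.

T1 = [-3/5 -4/5 0 0; 4/5 -3/5 0 0; 0 0 1 0; 0 0 0 1]
T2·T1 = [-3/5 -4/5 0 3; 4/5 -3/5 0 1; 0 0 1 1; 0 0 0 1]
T3·…·T1 = [3/5 4/5 0 -3; 8/5 -6/5 0 2; 0 0 -2 -2; 0 0 0 1]
det M = 4; M⁻¹ = [3/5 2/5 0 1; 4/5 -3/10 0 3; 0 0 -1/2 -1; 0 0 0 1]
M⁻¹ · (-37/5, -39/10, -26/5)ᵀ = (-5, -7/4, 8/5)ᵀ

p = (-5, -7/4, 8/5)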